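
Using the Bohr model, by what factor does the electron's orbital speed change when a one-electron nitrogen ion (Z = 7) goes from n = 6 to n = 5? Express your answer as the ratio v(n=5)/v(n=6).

v ∝ Z^1 · n^-1; with Z fixed, v ∝ n^-1.
v(n=5)/v(n=6) = (5/6)^-1 = 6/5

6/5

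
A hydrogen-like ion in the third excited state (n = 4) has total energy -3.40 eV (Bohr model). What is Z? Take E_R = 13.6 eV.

2

E_n = −E_R Z²/n² ⇒ Z² = −E_n n²/E_R = 3.40 × 4² / 13.6 ≈ 4.00
Z = 2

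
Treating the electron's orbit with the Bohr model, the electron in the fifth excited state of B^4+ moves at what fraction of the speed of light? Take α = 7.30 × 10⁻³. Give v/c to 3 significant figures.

0.00608

v_n = Zαc/n, so v/c = Zα/n = 5 × 0.00730 / 6 = 0.00608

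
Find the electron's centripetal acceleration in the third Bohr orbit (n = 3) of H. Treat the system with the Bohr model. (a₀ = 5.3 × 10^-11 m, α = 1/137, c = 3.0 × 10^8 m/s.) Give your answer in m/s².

1.1 × 10^21 m/s²

r = n²a₀/Z = 4.8 × 10^-10 m, v = Zαc/n = 7.3 × 10^5 m/s
a = v²/r = (7.3 × 10^5)² / 4.8 × 10^-10 = 1.1 × 10^21 m/s²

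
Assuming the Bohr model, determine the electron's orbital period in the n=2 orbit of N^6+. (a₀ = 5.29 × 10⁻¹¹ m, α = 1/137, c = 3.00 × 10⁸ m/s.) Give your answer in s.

2.48 × 10⁻¹⁷ s

r = n²a₀/Z = 2²·5.29 × 10⁻¹¹/7 = 3.02 × 10⁻¹¹ m
v = Zαc/n = 7·0.00730·3.00 × 10⁸/2 = 7.66 × 10⁶ m/s
T = 2πr/v = 2.48 × 10⁻¹⁷ s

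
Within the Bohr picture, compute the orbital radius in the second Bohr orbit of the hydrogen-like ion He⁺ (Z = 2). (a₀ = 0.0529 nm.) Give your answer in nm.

r_n = n²a₀/Z = 2² × 0.0529 / 2
    = 4 × 0.0529 / 2 = 0.106 nm

0.106 nm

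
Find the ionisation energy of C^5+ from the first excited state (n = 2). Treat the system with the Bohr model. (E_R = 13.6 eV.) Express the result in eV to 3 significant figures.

122 eV

E_n = −E_R·Z²/n² = −13.6 × 6²/2² eV = -122 eV
Ionisation energy = −E_n = 122 eV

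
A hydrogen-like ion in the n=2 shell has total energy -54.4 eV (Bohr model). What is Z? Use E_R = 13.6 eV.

E_n = −E_R Z²/n² ⇒ Z² = −E_n n²/E_R = 54.4 × 2² / 13.6 ≈ 16.00
Z = 4

4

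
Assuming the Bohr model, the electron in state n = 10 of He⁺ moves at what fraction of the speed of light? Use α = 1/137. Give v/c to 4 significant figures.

v_n = Zαc/n, so v/c = Zα/n = 2 × 0.007299 / 10 = 0.001460

0.001460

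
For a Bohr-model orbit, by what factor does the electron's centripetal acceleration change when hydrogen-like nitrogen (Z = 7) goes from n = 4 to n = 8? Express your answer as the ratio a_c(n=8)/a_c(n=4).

1/16

a_c ∝ Z^3 · n^-4; with Z fixed, a_c ∝ n^-4.
a_c(n=8)/a_c(n=4) = (8/4)^-4 = 1/16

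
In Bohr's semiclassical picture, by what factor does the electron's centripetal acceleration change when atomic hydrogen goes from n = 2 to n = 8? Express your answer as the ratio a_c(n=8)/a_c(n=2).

1/256

a_c ∝ Z^3 · n^-4; with Z fixed, a_c ∝ n^-4.
a_c(n=8)/a_c(n=2) = (8/2)^-4 = 1/256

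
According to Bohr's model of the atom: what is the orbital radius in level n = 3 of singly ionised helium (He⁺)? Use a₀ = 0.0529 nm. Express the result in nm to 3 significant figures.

0.238 nm

r_n = n²a₀/Z = 3² × 0.0529 / 2
    = 9 × 0.0529 / 2 = 0.238 nm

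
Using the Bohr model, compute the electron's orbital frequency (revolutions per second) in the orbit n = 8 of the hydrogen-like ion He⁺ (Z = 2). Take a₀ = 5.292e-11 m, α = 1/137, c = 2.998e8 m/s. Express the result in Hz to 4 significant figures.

r = n²a₀/Z = 1.693e-9 m, v = Zαc/n = 5.471e5 m/s
f = v/(2πr) = 5.142e13 Hz

5.142e13 Hz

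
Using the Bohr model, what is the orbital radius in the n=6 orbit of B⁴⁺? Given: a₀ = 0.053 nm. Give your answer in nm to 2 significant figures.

0.38 nm

r_n = n²a₀/Z = 6² × 0.053 / 5
    = 36 × 0.053 / 5 = 0.38 nm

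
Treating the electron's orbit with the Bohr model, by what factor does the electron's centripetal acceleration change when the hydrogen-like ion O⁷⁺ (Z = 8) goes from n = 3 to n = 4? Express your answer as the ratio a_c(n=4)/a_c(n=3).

81/256

a_c ∝ Z^3 · n^-4; with Z fixed, a_c ∝ n^-4.
a_c(n=4)/a_c(n=3) = (4/3)^-4 = 81/256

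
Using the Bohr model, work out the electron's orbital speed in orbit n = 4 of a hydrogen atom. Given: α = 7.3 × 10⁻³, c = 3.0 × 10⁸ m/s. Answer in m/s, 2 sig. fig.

5.5 × 10⁵ m/s

v_n = Zαc/n = 1 × 0.0073 × 3.0 × 10⁸ / 4
    = 5.5 × 10⁵ m/s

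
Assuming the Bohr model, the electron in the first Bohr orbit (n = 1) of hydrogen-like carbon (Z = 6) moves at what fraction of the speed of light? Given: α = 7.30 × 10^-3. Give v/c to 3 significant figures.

v_n = Zαc/n, so v/c = Zα/n = 6 × 0.00730 / 1 = 0.0438

0.0438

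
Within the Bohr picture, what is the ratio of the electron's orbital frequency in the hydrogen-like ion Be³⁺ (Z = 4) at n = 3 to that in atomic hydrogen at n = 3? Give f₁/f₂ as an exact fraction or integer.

f ∝ Z^2 · n^-3
f₁/f₂ = (4/1)^2 · (3/3)^-3 = 16

16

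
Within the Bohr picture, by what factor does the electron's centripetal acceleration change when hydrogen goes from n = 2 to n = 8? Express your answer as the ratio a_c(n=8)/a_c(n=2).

1/256

a_c ∝ Z^3 · n^-4; with Z fixed, a_c ∝ n^-4.
a_c(n=8)/a_c(n=2) = (8/2)^-4 = 1/256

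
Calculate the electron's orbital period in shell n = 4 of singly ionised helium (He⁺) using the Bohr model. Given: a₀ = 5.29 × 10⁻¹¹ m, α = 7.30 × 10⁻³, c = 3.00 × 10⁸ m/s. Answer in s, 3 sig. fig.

2.43 × 10⁻¹⁵ s

r = n²a₀/Z = 4²·5.29 × 10⁻¹¹/2 = 4.23 × 10⁻¹⁰ m
v = Zαc/n = 2·0.00730·3.00 × 10⁸/4 = 1.09 × 10⁶ m/s
T = 2πr/v = 2.43 × 10⁻¹⁵ s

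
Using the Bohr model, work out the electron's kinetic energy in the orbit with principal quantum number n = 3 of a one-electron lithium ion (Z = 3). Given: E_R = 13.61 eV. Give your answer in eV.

13.61 eV

For a Coulomb orbit the virial theorem gives K = −E_n.
E_n = −E_R·Z²/n², so K = E_R·Z²/n² = 13.61 × 3²/3² = 13.61 eV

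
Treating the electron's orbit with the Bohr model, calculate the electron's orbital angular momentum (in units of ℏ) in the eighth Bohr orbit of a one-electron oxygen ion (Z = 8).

8

L_n = nℏ, so L/ℏ = n = 8.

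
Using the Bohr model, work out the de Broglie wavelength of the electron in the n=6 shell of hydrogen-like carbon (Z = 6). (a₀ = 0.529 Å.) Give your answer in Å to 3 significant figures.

3.32 Å

The Bohr quantisation condition is nλ = 2πr_n.
r_n = n²a₀/Z = 3.17 Å
λ = 2πr_n/n = 2π·3.17/6 = 3.32 Å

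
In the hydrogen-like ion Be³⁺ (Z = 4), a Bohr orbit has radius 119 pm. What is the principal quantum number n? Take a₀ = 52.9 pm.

3

r_n = n²a₀/Z ⇒ n² = rZ/a₀ = 119 × 4 / 52.9 ≈ 9.00
n = 3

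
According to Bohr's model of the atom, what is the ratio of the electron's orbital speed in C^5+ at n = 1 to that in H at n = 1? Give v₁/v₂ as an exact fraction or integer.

6

v ∝ Z^1 · n^-1
v₁/v₂ = (6/1)^1 · (1/1)^-1 = 6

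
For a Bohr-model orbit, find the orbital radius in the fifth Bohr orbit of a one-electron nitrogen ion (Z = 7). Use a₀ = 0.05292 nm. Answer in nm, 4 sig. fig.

r_n = n²a₀/Z = 5² × 0.05292 / 7
    = 25 × 0.05292 / 7 = 0.1890 nm

0.1890 nm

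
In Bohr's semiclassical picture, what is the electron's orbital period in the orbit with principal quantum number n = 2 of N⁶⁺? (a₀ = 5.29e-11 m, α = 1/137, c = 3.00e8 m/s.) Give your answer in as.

r = n²a₀/Z = 2²·5.29e-11/7 = 3.02e-11 m
v = Zαc/n = 7·0.00730·3.00e8/2 = 7.66e6 m/s
T = 2πr/v = 2.48e-17 s = 24.8 as

24.8 as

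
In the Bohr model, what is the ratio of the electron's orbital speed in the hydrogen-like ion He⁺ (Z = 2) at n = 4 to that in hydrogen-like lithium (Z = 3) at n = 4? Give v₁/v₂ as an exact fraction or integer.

v ∝ Z^1 · n^-1
v₁/v₂ = (2/3)^1 · (4/4)^-1 = 2/3

2/3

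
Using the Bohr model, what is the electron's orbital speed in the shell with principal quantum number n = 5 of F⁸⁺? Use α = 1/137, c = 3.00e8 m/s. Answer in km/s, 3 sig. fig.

v_n = Zαc/n = 9 × 0.00730 × 3.00e8 / 5
    = 3940 km/s

3940 km/s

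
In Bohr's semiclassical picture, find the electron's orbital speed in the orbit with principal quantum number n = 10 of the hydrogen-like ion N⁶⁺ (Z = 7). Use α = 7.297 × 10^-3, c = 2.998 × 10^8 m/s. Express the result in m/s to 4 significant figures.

v_n = Zαc/n = 7 × 0.007297 × 2.998 × 10^8 / 10
    = 1.531 × 10^6 m/s

1.531 × 10^6 m/s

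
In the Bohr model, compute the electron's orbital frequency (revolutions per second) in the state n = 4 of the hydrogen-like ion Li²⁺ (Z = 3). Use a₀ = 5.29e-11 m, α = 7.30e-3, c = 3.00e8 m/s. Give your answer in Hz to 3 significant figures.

9.27e14 Hz

r = n²a₀/Z = 2.82e-10 m, v = Zαc/n = 1.64e6 m/s
f = v/(2πr) = 9.27e14 Hz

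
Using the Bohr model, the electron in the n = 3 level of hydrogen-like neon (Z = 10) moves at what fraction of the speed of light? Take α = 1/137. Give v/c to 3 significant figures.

v_n = Zαc/n, so v/c = Zα/n = 10 × 0.00730 / 3 = 0.0243

0.0243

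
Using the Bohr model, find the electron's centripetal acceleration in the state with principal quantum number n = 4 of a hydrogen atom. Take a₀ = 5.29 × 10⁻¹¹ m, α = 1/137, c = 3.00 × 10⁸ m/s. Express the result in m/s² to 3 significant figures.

3.54 × 10²⁰ m/s²

r = n²a₀/Z = 8.46 × 10⁻¹⁰ m, v = Zαc/n = 5.47 × 10⁵ m/s
a = v²/r = (5.47 × 10⁵)² / 8.46 × 10⁻¹⁰ = 3.54 × 10²⁰ m/s²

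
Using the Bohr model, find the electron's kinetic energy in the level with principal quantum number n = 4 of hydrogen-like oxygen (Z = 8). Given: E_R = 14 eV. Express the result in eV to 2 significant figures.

56 eV

For a Coulomb orbit the virial theorem gives K = −E_n.
E_n = −E_R·Z²/n², so K = E_R·Z²/n² = 14 × 8²/4² = 56 eV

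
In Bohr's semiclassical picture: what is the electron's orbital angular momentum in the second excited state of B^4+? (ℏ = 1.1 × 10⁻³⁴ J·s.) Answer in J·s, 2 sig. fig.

3.3 × 10⁻³⁴ J·s

L_n = nℏ = 3 × 1.1 × 10⁻³⁴ = 3.3 × 10⁻³⁴ J·s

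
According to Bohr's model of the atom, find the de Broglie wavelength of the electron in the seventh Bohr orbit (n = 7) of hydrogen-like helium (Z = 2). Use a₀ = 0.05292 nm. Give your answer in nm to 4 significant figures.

1.164 nm

The Bohr quantisation condition is nλ = 2πr_n.
r_n = n²a₀/Z = 1.297 nm
λ = 2πr_n/n = 2π·1.297/7 = 1.164 nm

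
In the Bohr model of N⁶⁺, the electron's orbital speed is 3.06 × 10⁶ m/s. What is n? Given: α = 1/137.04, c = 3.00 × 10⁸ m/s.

5

v_n = Zαc/n ⇒ n = Zαc/v = 7 × 0.00730 × 3.00 × 10⁸ / 3.06 × 10⁶ ≈ 5.01
n = 5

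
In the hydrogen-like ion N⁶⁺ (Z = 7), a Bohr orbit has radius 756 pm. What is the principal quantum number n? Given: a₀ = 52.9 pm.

r_n = n²a₀/Z ⇒ n² = rZ/a₀ = 756 × 7 / 52.9 ≈ 100.04
n = 10

10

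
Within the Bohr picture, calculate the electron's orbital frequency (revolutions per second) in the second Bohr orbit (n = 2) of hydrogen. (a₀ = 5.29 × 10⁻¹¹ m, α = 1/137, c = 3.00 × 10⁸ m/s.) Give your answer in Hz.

8.24 × 10¹⁴ Hz

r = n²a₀/Z = 2.12 × 10⁻¹⁰ m, v = Zαc/n = 1.09 × 10⁶ m/s
f = v/(2πr) = 8.24 × 10¹⁴ Hz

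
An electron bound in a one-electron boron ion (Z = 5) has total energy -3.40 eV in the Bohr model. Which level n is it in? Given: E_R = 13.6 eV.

10

E_n = −E_R Z²/n² ⇒ n² = E_R Z²/(−E_n) = 13.6 × 5² / 3.40 ≈ 100.00
n = 10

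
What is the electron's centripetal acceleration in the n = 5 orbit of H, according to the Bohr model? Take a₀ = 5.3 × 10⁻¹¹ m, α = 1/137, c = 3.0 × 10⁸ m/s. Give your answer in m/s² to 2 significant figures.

r = n²a₀/Z = 1.3 × 10⁻⁹ m, v = Zαc/n = 4.4 × 10⁵ m/s
a = v²/r = (4.4 × 10⁵)² / 1.3 × 10⁻⁹ = 1.4 × 10²⁰ m/s²

1.4 × 10²⁰ m/s²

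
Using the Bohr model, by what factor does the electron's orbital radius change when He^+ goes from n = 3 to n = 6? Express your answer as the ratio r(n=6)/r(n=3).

4

r ∝ Z^-1 · n^2; with Z fixed, r ∝ n^2.
r(n=6)/r(n=3) = (6/3)^2 = 4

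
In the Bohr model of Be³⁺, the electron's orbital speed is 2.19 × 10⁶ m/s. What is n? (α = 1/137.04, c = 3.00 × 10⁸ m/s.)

4

v_n = Zαc/n ⇒ n = Zαc/v = 4 × 0.00730 × 3.00 × 10⁸ / 2.19 × 10⁶ ≈ 4.00
n = 4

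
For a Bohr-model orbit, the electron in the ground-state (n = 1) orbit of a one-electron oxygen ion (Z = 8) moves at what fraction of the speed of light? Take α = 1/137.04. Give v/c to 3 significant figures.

0.0584

v_n = Zαc/n, so v/c = Zα/n = 8 × 0.00730 / 1 = 0.0584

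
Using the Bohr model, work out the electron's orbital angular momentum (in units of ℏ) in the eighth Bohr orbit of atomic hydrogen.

8

L_n = nℏ, so L/ℏ = n = 8.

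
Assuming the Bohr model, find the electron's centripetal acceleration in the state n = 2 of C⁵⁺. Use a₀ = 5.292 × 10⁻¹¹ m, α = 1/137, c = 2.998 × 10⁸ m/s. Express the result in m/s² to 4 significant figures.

r = n²a₀/Z = 3.528 × 10⁻¹¹ m, v = Zαc/n = 6.565 × 10⁶ m/s
a = v²/r = (6.565 × 10⁶)² / 3.528 × 10⁻¹¹ = 1.222 × 10²⁴ m/s²

1.222 × 10²⁴ m/s²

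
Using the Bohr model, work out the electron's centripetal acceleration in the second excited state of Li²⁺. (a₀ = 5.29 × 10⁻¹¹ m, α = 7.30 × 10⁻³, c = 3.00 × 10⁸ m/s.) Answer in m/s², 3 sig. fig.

r = n²a₀/Z = 1.59 × 10⁻¹⁰ m, v = Zαc/n = 2.19 × 10⁶ m/s
a = v²/r = (2.19 × 10⁶)² / 1.59 × 10⁻¹⁰ = 3.02 × 10²² m/s²

3.02 × 10²² m/s²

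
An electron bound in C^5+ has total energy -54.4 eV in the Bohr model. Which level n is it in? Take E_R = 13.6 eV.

3

E_n = −E_R Z²/n² ⇒ n² = E_R Z²/(−E_n) = 13.6 × 6² / 54.4 ≈ 9.00
n = 3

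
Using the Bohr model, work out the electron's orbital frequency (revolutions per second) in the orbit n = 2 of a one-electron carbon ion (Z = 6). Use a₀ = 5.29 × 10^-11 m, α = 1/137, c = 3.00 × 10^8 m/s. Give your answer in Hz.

r = n²a₀/Z = 3.53 × 10^-11 m, v = Zαc/n = 6.57 × 10^6 m/s
f = v/(2πr) = 2.96 × 10^16 Hz

2.96 × 10^16 Hz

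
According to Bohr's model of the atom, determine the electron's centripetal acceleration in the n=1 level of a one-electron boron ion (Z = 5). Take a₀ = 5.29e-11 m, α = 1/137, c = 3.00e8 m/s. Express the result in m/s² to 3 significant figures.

r = n²a₀/Z = 1.06e-11 m, v = Zαc/n = 1.09e7 m/s
a = v²/r = (1.09e7)² / 1.06e-11 = 1.13e25 m/s²

1.13e25 m/s²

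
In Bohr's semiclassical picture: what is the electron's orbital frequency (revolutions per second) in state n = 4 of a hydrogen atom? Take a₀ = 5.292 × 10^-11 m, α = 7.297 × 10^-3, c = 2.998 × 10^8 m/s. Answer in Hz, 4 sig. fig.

r = n²a₀/Z = 8.467 × 10^-10 m, v = Zαc/n = 5.469 × 10^5 m/s
f = v/(2πr) = 1.028 × 10^14 Hz

1.028 × 10^14 Hz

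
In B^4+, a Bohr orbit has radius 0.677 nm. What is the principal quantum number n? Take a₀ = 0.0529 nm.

r_n = n²a₀/Z ⇒ n² = rZ/a₀ = 0.677 × 5 / 0.0529 ≈ 63.99
n = 8

8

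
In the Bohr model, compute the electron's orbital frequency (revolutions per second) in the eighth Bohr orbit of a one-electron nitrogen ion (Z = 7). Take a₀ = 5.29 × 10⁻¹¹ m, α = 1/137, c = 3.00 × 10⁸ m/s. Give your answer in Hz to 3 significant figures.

r = n²a₀/Z = 4.84 × 10⁻¹⁰ m, v = Zαc/n = 1.92 × 10⁶ m/s
f = v/(2πr) = 6.31 × 10¹⁴ Hz

6.31 × 10¹⁴ Hz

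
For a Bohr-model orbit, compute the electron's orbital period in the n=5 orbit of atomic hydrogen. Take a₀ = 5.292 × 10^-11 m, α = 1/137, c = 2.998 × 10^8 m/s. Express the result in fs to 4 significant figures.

18.99 fs

r = n²a₀/Z = 5²·5.292 × 10^-11/1 = 1.323 × 10^-9 m
v = Zαc/n = 1·0.007299·2.998 × 10^8/5 = 4.377 × 10^5 m/s
T = 2πr/v = 1.899 × 10^-14 s = 18.99 fs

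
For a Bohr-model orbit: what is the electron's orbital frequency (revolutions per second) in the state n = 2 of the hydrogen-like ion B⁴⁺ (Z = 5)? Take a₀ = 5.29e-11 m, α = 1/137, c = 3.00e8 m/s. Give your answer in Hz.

r = n²a₀/Z = 4.23e-11 m, v = Zαc/n = 5.47e6 m/s
f = v/(2πr) = 2.06e16 Hz

2.06e16 Hz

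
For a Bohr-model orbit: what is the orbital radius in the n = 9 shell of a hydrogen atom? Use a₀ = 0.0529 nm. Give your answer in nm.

4.28 nm

r_n = n²a₀/Z = 9² × 0.0529 / 1
    = 81 × 0.0529 / 1 = 4.28 nm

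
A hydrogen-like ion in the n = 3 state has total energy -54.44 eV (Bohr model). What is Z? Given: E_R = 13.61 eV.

E_n = −E_R Z²/n² ⇒ Z² = −E_n n²/E_R = 54.44 × 3² / 13.61 ≈ 36.00
Z = 6

6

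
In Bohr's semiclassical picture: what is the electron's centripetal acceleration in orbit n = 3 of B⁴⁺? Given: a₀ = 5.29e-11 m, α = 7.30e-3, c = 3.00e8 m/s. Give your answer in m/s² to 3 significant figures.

1.40e23 m/s²

r = n²a₀/Z = 9.52e-11 m, v = Zαc/n = 3.65e6 m/s
a = v²/r = (3.65e6)² / 9.52e-11 = 1.40e23 m/s²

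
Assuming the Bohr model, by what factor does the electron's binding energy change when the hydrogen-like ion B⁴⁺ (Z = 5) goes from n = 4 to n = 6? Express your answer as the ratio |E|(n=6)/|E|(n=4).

4/9

|E| ∝ Z^2 · n^-2; with Z fixed, |E| ∝ n^-2.
|E|(n=6)/|E|(n=4) = (6/4)^-2 = 4/9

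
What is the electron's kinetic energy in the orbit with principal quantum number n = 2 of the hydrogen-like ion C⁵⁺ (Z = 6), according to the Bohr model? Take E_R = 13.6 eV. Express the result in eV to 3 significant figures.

For a Coulomb orbit the virial theorem gives K = −E_n.
E_n = −E_R·Z²/n², so K = E_R·Z²/n² = 13.6 × 6²/2² = 122 eV

122 eV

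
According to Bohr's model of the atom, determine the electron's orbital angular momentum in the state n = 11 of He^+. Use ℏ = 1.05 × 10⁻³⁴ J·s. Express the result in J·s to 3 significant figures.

L_n = nℏ = 11 × 1.05 × 10⁻³⁴ = 1.16 × 10⁻³³ J·s

1.16 × 10⁻³³ J·s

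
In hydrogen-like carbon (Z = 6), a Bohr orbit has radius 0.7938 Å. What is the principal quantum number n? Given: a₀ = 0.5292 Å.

r_n = n²a₀/Z ⇒ n² = rZ/a₀ = 0.7938 × 6 / 0.5292 ≈ 9.00
n = 3

3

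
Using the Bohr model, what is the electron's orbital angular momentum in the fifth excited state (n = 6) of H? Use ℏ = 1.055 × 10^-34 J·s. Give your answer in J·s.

6.330 × 10^-34 J·s

L_n = nℏ = 6 × 1.055 × 10^-34 = 6.330 × 10^-34 J·s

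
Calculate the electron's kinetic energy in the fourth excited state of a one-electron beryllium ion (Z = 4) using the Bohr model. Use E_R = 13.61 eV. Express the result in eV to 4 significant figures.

For a Coulomb orbit the virial theorem gives K = −E_n.
E_n = −E_R·Z²/n², so K = E_R·Z²/n² = 13.61 × 4²/5² = 8.710 eV

8.710 eV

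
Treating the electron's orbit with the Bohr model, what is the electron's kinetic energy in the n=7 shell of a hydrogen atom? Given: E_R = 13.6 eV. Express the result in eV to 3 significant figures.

0.278 eV

For a Coulomb orbit the virial theorem gives K = −E_n.
E_n = −E_R·Z²/n², so K = E_R·Z²/n² = 13.6 × 1²/7² = 0.278 eV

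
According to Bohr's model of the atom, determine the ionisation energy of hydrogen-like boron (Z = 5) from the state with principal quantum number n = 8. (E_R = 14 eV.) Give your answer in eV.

E_n = −E_R·Z²/n² = −14 × 5²/8² eV = -5.5 eV
Ionisation energy = −E_n = 5.5 eV

5.5 eV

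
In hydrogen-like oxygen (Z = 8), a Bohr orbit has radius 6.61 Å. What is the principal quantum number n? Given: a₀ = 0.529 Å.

10

r_n = n²a₀/Z ⇒ n² = rZ/a₀ = 6.61 × 8 / 0.529 ≈ 99.96
n = 10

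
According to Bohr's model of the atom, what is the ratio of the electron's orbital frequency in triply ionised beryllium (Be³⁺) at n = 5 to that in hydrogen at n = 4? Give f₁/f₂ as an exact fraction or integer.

f ∝ Z^2 · n^-3
f₁/f₂ = (4/1)^2 · (5/4)^-3 = 1024/125

1024/125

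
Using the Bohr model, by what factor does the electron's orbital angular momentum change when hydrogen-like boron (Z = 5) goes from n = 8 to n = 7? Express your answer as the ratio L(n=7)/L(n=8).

L = nℏ depends only on n, so L ∝ n.
L(n=7)/L(n=8) = (7/8)^1 = 7/8

7/8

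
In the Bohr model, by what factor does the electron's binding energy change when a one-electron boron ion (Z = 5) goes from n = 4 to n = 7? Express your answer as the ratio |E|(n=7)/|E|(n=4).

|E| ∝ Z^2 · n^-2; with Z fixed, |E| ∝ n^-2.
|E|(n=7)/|E|(n=4) = (7/4)^-2 = 16/49

16/49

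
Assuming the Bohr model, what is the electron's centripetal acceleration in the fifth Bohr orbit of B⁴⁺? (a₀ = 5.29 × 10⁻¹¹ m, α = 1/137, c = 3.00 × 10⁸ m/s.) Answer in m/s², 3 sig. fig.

r = n²a₀/Z = 2.64 × 10⁻¹⁰ m, v = Zαc/n = 2.19 × 10⁶ m/s
a = v²/r = (2.19 × 10⁶)² / 2.64 × 10⁻¹⁰ = 1.81 × 10²² m/s²

1.81 × 10²² m/s²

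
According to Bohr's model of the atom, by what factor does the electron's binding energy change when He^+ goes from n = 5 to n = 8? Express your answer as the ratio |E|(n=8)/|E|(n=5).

|E| ∝ Z^2 · n^-2; with Z fixed, |E| ∝ n^-2.
|E|(n=8)/|E|(n=5) = (8/5)^-2 = 25/64

25/64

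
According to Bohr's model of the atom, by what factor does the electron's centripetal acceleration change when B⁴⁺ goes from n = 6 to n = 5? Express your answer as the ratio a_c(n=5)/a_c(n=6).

a_c ∝ Z^3 · n^-4; with Z fixed, a_c ∝ n^-4.
a_c(n=5)/a_c(n=6) = (5/6)^-4 = 1296/625

1296/625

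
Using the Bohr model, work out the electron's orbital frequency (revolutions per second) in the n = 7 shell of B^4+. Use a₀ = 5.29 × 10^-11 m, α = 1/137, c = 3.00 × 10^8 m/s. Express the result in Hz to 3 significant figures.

r = n²a₀/Z = 5.18 × 10^-10 m, v = Zαc/n = 1.56 × 10^6 m/s
f = v/(2πr) = 4.80 × 10^14 Hz

4.80 × 10^14 Hz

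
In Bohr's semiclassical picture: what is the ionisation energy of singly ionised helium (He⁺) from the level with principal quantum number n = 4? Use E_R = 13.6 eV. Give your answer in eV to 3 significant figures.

E_n = −E_R·Z²/n² = −13.6 × 2²/4² eV = -3.40 eV
Ionisation energy = −E_n = 3.40 eV

3.40 eV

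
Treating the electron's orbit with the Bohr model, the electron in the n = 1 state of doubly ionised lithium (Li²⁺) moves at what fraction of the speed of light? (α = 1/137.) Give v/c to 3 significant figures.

0.0219

v_n = Zαc/n, so v/c = Zα/n = 3 × 0.00730 / 1 = 0.0219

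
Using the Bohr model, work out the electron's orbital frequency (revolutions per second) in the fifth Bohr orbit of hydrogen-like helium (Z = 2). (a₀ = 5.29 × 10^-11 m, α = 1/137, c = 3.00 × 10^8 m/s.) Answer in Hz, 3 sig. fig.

r = n²a₀/Z = 6.61 × 10^-10 m, v = Zαc/n = 8.76 × 10^5 m/s
f = v/(2πr) = 2.11 × 10^14 Hz

2.11 × 10^14 Hz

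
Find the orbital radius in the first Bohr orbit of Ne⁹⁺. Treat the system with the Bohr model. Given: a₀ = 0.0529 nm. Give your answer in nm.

0.00529 nm

r_n = n²a₀/Z = 1² × 0.0529 / 10
    = 1 × 0.0529 / 10 = 0.00529 nm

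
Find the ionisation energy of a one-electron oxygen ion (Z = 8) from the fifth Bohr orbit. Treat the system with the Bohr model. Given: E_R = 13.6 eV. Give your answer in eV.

34.8 eV

E_n = −E_R·Z²/n² = −13.6 × 8²/5² eV = -34.8 eV
Ionisation energy = −E_n = 34.8 eV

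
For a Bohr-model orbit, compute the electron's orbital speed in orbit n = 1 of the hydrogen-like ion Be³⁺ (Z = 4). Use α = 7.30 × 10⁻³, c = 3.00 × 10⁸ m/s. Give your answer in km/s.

8760 km/s

v_n = Zαc/n = 4 × 0.00730 × 3.00 × 10⁸ / 1
    = 8760 km/s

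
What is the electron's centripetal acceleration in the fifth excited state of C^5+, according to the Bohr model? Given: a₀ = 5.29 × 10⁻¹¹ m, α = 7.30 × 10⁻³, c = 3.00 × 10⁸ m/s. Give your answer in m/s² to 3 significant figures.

r = n²a₀/Z = 3.17 × 10⁻¹⁰ m, v = Zαc/n = 2.19 × 10⁶ m/s
a = v²/r = (2.19 × 10⁶)² / 3.17 × 10⁻¹⁰ = 1.51 × 10²² m/s²

1.51 × 10²² m/s²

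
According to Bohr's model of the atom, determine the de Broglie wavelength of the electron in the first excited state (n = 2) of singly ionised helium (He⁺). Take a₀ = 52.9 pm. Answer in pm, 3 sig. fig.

332 pm

The Bohr quantisation condition is nλ = 2πr_n.
r_n = n²a₀/Z = 106 pm
λ = 2πr_n/n = 2π·106/2 = 332 pm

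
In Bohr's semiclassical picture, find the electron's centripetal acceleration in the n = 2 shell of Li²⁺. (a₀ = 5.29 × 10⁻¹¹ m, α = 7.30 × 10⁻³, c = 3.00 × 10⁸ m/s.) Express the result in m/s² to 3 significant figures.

1.53 × 10²³ m/s²

r = n²a₀/Z = 7.05 × 10⁻¹¹ m, v = Zαc/n = 3.29 × 10⁶ m/s
a = v²/r = (3.29 × 10⁶)² / 7.05 × 10⁻¹¹ = 1.53 × 10²³ m/s²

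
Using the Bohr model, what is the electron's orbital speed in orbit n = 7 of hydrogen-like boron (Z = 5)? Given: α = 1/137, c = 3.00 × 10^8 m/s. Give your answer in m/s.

1.56 × 10^6 m/s

v_n = Zαc/n = 5 × 0.00730 × 3.00 × 10^8 / 7
    = 1.56 × 10^6 m/s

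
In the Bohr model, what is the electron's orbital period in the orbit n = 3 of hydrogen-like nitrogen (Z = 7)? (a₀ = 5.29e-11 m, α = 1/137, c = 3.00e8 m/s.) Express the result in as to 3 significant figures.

83.6 as

r = n²a₀/Z = 3²·5.29e-11/7 = 6.80e-11 m
v = Zαc/n = 7·0.00730·3.00e8/3 = 5.11e6 m/s
T = 2πr/v = 8.36e-17 s = 83.6 as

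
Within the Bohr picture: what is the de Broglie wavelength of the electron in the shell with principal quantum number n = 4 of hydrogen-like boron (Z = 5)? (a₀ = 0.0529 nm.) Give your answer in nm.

The Bohr quantisation condition is nλ = 2πr_n.
r_n = n²a₀/Z = 0.169 nm
λ = 2πr_n/n = 2π·0.169/4 = 0.266 nm

0.266 nm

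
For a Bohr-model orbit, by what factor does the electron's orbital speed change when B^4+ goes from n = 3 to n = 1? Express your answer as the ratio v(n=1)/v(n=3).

3

v ∝ Z^1 · n^-1; with Z fixed, v ∝ n^-1.
v(n=1)/v(n=3) = (1/3)^-1 = 3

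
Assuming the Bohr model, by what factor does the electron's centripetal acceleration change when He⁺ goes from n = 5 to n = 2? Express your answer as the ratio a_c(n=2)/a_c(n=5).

625/16

a_c ∝ Z^3 · n^-4; with Z fixed, a_c ∝ n^-4.
a_c(n=2)/a_c(n=5) = (2/5)^-4 = 625/16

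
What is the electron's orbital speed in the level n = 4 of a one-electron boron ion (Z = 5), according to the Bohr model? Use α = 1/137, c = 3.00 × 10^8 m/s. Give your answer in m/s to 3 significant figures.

2.74 × 10^6 m/s

v_n = Zαc/n = 5 × 0.00730 × 3.00 × 10^8 / 4
    = 2.74 × 10^6 m/s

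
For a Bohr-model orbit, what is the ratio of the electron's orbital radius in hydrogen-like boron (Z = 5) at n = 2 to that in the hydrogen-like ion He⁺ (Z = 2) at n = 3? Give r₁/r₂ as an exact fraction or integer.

r ∝ Z^-1 · n^2
r₁/r₂ = (5/2)^-1 · (2/3)^2 = 8/45

8/45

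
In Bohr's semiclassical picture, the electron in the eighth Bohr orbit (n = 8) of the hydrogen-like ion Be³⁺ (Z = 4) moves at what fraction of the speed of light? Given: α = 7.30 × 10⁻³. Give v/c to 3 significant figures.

v_n = Zαc/n, so v/c = Zα/n = 4 × 0.00730 / 8 = 0.00365

0.00365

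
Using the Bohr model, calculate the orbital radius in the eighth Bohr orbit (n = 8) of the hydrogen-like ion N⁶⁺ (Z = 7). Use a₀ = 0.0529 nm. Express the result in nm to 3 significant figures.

r_n = n²a₀/Z = 8² × 0.0529 / 7
    = 64 × 0.0529 / 7 = 0.484 nm

0.484 nm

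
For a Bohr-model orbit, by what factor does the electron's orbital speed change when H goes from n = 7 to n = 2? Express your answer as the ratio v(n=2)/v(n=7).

7/2

v ∝ Z^1 · n^-1; with Z fixed, v ∝ n^-1.
v(n=2)/v(n=7) = (2/7)^-1 = 7/2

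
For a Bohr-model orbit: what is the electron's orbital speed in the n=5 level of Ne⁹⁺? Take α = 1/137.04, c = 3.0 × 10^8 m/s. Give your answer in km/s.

4400 km/s

v_n = Zαc/n = 10 × 0.0073 × 3.0 × 10^8 / 5
    = 4400 km/s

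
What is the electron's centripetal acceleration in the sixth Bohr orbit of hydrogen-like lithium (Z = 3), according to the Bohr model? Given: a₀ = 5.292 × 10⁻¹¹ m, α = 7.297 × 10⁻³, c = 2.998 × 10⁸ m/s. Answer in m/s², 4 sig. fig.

r = n²a₀/Z = 6.350 × 10⁻¹⁰ m, v = Zαc/n = 1.094 × 10⁶ m/s
a = v²/r = (1.094 × 10⁶)² / 6.350 × 10⁻¹⁰ = 1.884 × 10²¹ m/s²

1.884 × 10²¹ m/s²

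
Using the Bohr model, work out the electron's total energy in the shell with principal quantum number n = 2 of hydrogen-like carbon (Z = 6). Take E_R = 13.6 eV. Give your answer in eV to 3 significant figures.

-122 eV

E_n = −E_R·Z²/n² = −13.6 × 6²/2² = -122 eV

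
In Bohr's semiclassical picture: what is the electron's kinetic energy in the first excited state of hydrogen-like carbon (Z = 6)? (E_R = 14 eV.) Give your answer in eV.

130 eV

For a Coulomb orbit the virial theorem gives K = −E_n.
E_n = −E_R·Z²/n², so K = E_R·Z²/n² = 14 × 6²/2² = 130 eV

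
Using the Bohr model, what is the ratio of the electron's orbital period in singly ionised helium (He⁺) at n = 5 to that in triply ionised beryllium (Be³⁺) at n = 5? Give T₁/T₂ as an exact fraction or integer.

4

T ∝ Z^-2 · n^3
T₁/T₂ = (2/4)^-2 · (5/5)^3 = 4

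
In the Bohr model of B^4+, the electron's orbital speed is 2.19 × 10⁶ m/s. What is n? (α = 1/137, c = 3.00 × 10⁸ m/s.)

5

v_n = Zαc/n ⇒ n = Zαc/v = 5 × 0.00730 × 3.00 × 10⁸ / 2.19 × 10⁶ ≈ 5.00
n = 5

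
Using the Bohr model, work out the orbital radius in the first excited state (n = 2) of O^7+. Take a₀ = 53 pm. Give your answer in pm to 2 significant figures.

r_n = n²a₀/Z = 2² × 53 / 8
    = 4 × 53 / 8 = 26 pm

26 pm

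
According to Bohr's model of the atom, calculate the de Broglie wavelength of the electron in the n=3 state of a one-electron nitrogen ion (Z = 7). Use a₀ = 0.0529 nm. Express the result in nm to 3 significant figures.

The Bohr quantisation condition is nλ = 2πr_n.
r_n = n²a₀/Z = 0.0680 nm
λ = 2πr_n/n = 2π·0.0680/3 = 0.142 nm

0.142 nm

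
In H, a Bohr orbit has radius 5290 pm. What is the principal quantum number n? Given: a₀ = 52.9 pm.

10

r_n = n²a₀/Z ⇒ n² = rZ/a₀ = 5290 × 1 / 52.9 ≈ 100.00
n = 10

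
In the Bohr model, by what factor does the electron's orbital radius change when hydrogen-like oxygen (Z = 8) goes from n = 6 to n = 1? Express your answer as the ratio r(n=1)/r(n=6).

r ∝ Z^-1 · n^2; with Z fixed, r ∝ n^2.
r(n=1)/r(n=6) = (1/6)^2 = 1/36

1/36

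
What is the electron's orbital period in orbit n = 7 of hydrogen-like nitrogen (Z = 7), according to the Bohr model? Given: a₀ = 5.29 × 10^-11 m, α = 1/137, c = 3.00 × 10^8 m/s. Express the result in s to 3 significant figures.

1.06 × 10^-15 s

r = n²a₀/Z = 7²·5.29 × 10^-11/7 = 3.70 × 10^-10 m
v = Zαc/n = 7·0.00730·3.00 × 10^8/7 = 2.19 × 10^6 m/s
T = 2πr/v = 1.06 × 10^-15 s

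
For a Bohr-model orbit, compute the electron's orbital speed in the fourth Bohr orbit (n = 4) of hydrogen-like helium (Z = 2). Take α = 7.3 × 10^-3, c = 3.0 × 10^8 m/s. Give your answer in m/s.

v_n = Zαc/n = 2 × 0.0073 × 3.0 × 10^8 / 4
    = 1.1 × 10^6 m/s

1.1 × 10^6 m/s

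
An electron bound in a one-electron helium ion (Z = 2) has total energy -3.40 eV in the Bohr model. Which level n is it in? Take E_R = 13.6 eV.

E_n = −E_R Z²/n² ⇒ n² = E_R Z²/(−E_n) = 13.6 × 2² / 3.40 ≈ 16.00
n = 4

4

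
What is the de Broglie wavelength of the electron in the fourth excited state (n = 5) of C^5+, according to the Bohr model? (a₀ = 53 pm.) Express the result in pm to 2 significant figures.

280 pm

The Bohr quantisation condition is nλ = 2πr_n.
r_n = n²a₀/Z = 220 pm
λ = 2πr_n/n = 2π·220/5 = 280 pm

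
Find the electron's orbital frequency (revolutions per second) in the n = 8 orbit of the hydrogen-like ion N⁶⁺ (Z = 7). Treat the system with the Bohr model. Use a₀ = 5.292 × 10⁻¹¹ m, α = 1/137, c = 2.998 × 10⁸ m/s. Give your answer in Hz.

r = n²a₀/Z = 4.838 × 10⁻¹⁰ m, v = Zαc/n = 1.915 × 10⁶ m/s
f = v/(2πr) = 6.299 × 10¹⁴ Hz

6.299 × 10¹⁴ Hz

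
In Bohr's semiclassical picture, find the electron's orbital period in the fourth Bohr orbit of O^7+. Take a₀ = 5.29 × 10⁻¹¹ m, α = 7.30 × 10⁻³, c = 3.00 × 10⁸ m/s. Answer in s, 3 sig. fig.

1.52 × 10⁻¹⁶ s

r = n²a₀/Z = 4²·5.29 × 10⁻¹¹/8 = 1.06 × 10⁻¹⁰ m
v = Zαc/n = 8·0.00730·3.00 × 10⁸/4 = 4.38 × 10⁶ m/s
T = 2πr/v = 1.52 × 10⁻¹⁶ s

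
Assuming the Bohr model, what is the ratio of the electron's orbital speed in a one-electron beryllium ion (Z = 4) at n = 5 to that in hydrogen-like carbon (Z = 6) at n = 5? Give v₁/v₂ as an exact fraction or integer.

2/3

v ∝ Z^1 · n^-1
v₁/v₂ = (4/6)^1 · (5/5)^-1 = 2/3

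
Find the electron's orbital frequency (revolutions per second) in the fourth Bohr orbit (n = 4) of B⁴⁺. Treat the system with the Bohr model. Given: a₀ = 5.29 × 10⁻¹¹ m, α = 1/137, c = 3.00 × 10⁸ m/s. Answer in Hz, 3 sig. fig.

r = n²a₀/Z = 1.69 × 10⁻¹⁰ m, v = Zαc/n = 2.74 × 10⁶ m/s
f = v/(2πr) = 2.57 × 10¹⁵ Hz

2.57 × 10¹⁵ Hz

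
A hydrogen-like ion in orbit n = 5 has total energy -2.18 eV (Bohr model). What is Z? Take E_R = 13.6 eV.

E_n = −E_R Z²/n² ⇒ Z² = −E_n n²/E_R = 2.18 × 5² / 13.6 ≈ 4.01
Z = 2

2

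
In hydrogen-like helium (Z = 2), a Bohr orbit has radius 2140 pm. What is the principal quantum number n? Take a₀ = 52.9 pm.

r_n = n²a₀/Z ⇒ n² = rZ/a₀ = 2140 × 2 / 52.9 ≈ 80.91
n = 9

9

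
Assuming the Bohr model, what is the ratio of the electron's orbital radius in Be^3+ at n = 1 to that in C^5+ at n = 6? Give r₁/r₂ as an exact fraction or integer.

1/24

r ∝ Z^-1 · n^2
r₁/r₂ = (4/6)^-1 · (1/6)^2 = 1/24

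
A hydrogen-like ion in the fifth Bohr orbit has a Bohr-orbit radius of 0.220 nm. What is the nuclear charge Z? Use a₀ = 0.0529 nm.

6

r_n = n²a₀/Z ⇒ Z = n²a₀/r = 5² × 0.0529 / 0.220 ≈ 6.01
Z = 6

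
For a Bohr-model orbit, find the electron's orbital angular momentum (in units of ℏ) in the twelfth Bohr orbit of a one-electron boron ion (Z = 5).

L_n = nℏ, so L/ℏ = n = 12.

12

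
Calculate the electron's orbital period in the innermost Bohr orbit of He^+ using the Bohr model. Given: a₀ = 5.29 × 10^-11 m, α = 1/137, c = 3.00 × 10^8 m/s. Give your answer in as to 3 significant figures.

37.9 as

r = n²a₀/Z = 1²·5.29 × 10^-11/2 = 2.65 × 10^-11 m
v = Zαc/n = 2·0.00730·3.00 × 10^8/1 = 4.38 × 10^6 m/s
T = 2πr/v = 3.79 × 10^-17 s = 37.9 as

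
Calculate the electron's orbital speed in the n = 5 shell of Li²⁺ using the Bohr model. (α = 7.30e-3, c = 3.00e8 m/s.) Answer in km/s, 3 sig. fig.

v_n = Zαc/n = 3 × 0.00730 × 3.00e8 / 5
    = 1310 km/s

1310 km/s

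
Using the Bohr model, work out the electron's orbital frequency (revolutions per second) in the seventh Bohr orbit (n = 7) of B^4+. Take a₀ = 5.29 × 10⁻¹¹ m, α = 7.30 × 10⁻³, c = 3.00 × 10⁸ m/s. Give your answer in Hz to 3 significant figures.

r = n²a₀/Z = 5.18 × 10⁻¹⁰ m, v = Zαc/n = 1.56 × 10⁶ m/s
f = v/(2πr) = 4.80 × 10¹⁴ Hz

4.80 × 10¹⁴ Hz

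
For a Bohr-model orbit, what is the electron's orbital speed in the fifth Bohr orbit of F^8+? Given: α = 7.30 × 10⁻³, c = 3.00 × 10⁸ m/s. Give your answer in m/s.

3.94 × 10⁶ m/s

v_n = Zαc/n = 9 × 0.00730 × 3.00 × 10⁸ / 5
    = 3.94 × 10⁶ m/s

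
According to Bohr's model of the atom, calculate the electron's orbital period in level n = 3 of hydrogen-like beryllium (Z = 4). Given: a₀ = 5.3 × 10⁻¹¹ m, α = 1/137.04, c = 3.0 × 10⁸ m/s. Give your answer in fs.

0.26 fs

r = n²a₀/Z = 3²·5.3 × 10⁻¹¹/4 = 1.2 × 10⁻¹⁰ m
v = Zαc/n = 4·0.0073·3.0 × 10⁸/3 = 2.9 × 10⁶ m/s
T = 2πr/v = 2.6 × 10⁻¹⁶ s = 0.26 fs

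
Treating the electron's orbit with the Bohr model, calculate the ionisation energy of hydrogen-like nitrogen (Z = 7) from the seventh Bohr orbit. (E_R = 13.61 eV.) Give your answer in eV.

13.61 eV

E_n = −E_R·Z²/n² = −13.61 × 7²/7² eV = -13.61 eV
Ionisation energy = −E_n = 13.61 eV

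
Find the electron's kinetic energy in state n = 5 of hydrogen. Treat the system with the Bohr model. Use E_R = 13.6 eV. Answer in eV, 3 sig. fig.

For a Coulomb orbit the virial theorem gives K = −E_n.
E_n = −E_R·Z²/n², so K = E_R·Z²/n² = 13.6 × 1²/5² = 0.544 eV

0.544 eV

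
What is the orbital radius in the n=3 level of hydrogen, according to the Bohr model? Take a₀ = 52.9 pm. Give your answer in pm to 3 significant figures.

r_n = n²a₀/Z = 3² × 52.9 / 1
    = 9 × 52.9 / 1 = 476 pm

476 pm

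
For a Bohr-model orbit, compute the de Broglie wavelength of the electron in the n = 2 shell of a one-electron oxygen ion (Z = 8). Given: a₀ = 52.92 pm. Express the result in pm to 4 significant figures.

83.13 pm

The Bohr quantisation condition is nλ = 2πr_n.
r_n = n²a₀/Z = 26.46 pm
λ = 2πr_n/n = 2π·26.46/2 = 83.13 pm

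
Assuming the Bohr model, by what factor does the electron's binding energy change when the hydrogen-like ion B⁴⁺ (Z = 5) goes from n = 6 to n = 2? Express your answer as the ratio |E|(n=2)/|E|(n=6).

9

|E| ∝ Z^2 · n^-2; with Z fixed, |E| ∝ n^-2.
|E|(n=2)/|E|(n=6) = (2/6)^-2 = 9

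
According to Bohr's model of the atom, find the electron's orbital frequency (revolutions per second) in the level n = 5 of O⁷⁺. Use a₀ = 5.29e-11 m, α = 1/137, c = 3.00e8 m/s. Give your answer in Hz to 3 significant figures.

r = n²a₀/Z = 1.65e-10 m, v = Zαc/n = 3.50e6 m/s
f = v/(2πr) = 3.37e15 Hz

3.37e15 Hz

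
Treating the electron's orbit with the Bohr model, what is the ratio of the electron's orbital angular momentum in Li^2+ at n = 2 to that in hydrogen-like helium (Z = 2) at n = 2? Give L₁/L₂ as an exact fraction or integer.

L = nℏ is independent of Z.
L₁/L₂ = n₁/n₂ = 2/2 = 1

1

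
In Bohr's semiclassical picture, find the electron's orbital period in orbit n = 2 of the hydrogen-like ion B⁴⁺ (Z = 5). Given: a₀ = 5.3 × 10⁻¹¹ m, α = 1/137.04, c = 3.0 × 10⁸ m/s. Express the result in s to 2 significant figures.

r = n²a₀/Z = 2²·5.3 × 10⁻¹¹/5 = 4.2 × 10⁻¹¹ m
v = Zαc/n = 5·0.0073·3.0 × 10⁸/2 = 5.5 × 10⁶ m/s
T = 2πr/v = 4.9 × 10⁻¹⁷ s

4.9 × 10⁻¹⁷ s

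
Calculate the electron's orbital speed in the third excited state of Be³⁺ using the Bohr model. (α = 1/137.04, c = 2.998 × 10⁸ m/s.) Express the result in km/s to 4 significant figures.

2188 km/s

v_n = Zαc/n = 4 × 0.007297 × 2.998 × 10⁸ / 4
    = 2188 km/s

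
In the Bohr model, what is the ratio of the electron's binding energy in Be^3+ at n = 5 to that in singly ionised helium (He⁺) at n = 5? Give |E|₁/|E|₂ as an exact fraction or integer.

4

|E| ∝ Z^2 · n^-2
|E|₁/|E|₂ = (4/2)^2 · (5/5)^-2 = 4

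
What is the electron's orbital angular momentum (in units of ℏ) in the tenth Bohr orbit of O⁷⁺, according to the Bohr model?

10

L_n = nℏ, so L/ℏ = n = 10.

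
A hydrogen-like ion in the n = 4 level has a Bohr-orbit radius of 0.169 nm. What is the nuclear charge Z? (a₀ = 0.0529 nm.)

5

r_n = n²a₀/Z ⇒ Z = n²a₀/r = 4² × 0.0529 / 0.169 ≈ 5.01
Z = 5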